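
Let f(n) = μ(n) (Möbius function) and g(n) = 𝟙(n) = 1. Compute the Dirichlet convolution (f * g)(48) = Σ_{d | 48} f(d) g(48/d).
(μ * 𝟙)(48) = 0

Divisors of 48: [1, 2, 3, 4, 6, 8, 12, 16, 24, 48]. For each d | 48:
  d = 1: μ(1) · 𝟙(48/1) = 1 · 1 = 1
  d = 2: μ(2) · 𝟙(48/2) = -1 · 1 = -1
  d = 3: μ(3) · 𝟙(48/3) = -1 · 1 = -1
  d = 4: μ(4) · 𝟙(48/4) = 0 · 1 = 0
  d = 6: μ(6) · 𝟙(48/6) = 1 · 1 = 1
  d = 8: μ(8) · 𝟙(48/8) = 0 · 1 = 0
  d = 12: μ(12) · 𝟙(48/12) = 0 · 1 = 0
  d = 16: μ(16) · 𝟙(48/16) = 0 · 1 = 0
  d = 24: μ(24) · 𝟙(48/24) = 0 · 1 = 0
  d = 48: μ(48) · 𝟙(48/48) = 0 · 1 = 0
Summing: (μ * 𝟙)(48) = 1 + -1 + -1 + 0 + 1 + 0 + 0 + 0 + 0 + 0 = 0.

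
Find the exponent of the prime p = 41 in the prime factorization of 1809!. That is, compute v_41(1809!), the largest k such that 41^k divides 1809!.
v_41(1809!) = 45

Legendre's formula: v_p(n!) = Σ_{k ≥ 1} ⌊n / p^k⌋. For p = 41, n = 1809, the terms are:
  ⌊1809/41^1⌋ = ⌊1809/41⌋ = 44
  ⌊1809/41^2⌋ = ⌊1809/1681⌋ = 1
(the next term ⌊1809/41^3⌋ = 0, terminating the sum). Summing: v_41(1809!) = 44 + 1 = 45.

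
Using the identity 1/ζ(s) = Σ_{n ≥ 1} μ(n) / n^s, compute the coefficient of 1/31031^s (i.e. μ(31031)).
μ(31031) = 1

Factor n = 31031 = 7 · 11 · 13 · 31. μ(n) = 0 if any exponent ≥ 2 (not squarefree); otherwise μ(n) = (−1)^{ω(n)} where ω(n) is the number of distinct prime factors. Applying: μ(31031) = 1.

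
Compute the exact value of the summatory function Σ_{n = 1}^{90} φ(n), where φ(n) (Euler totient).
Σ_{n ≤ 90} φ(n) = 2480

Compute φ(n) for each 1 ≤ n ≤ 90: φ(1) = 1, φ(2) = 1, φ(3) = 2, φ(4) = 2, φ(5) = 4, φ(6) = 2, φ(7) = 6, φ(8) = 4, φ(9) = 6, φ(10) = 4, φ(11) = 10, φ(12) = 4, φ(13) = 12, φ(14) = 6, φ(15) = 8, φ(16) = 8, φ(17) = 16, φ(18) = 6, φ(19) = 18, φ(20) = 8, φ(21) = 12, φ(22) = 10, φ(23) = 22, φ(24) = 8, φ(25) = 20, φ(26) = 12, φ(27) = 18, φ(28) = 12, φ(29) = 28, φ(30) = 8, φ(31) = 30, φ(32) = 16, φ(33) = 20, φ(34) = 16, φ(35) = 24, φ(36) = 12, φ(37) = 36, φ(38) = 18, φ(39) = 24, φ(40) = 16, φ(41) = 40, φ(42) = 12, φ(43) = 42, φ(44) = 20, φ(45) = 24, φ(46) = 22, φ(47) = 46, φ(48) = 16, φ(49) = 42, φ(50) = 20, φ(51) = 32, φ(52) = 24, φ(53) = 52, φ(54) = 18, φ(55) = 40, φ(56) = 24, φ(57) = 36, φ(58) = 28, φ(59) = 58, φ(60) = 16, φ(61) = 60, φ(62) = 30, φ(63) = 36, φ(64) = 32, φ(65) = 48, φ(66) = 20, φ(67) = 66, φ(68) = 32, φ(69) = 44, φ(70) = 24, φ(71) = 70, φ(72) = 24, φ(73) = 72, φ(74) = 36, φ(75) = 40, φ(76) = 36, φ(77) = 60, φ(78) = 24, φ(79) = 78, φ(80) = 32, φ(81) = 54, φ(82) = 40, φ(83) = 82, φ(84) = 24, φ(85) = 64, φ(86) = 42, φ(87) = 56, φ(88) = 40, φ(89) = 88, φ(90) = 24. Summing all 90 values: 2480. (Average order: Σ_{n ≤ x} φ(n) ~ (3/π²) x². For x = 90, (3/π²)·90² ≈ 2462.10.)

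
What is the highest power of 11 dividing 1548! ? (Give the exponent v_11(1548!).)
v_11(1548!) = 153

Legendre's formula: v_p(n!) = Σ_{k ≥ 1} ⌊n / p^k⌋. For p = 11, n = 1548, the terms are:
  ⌊1548/11^1⌋ = ⌊1548/11⌋ = 140
  ⌊1548/11^2⌋ = ⌊1548/121⌋ = 12
  ⌊1548/11^3⌋ = ⌊1548/1331⌋ = 1
(the next term ⌊1548/11^4⌋ = 0, terminating the sum). Summing: v_11(1548!) = 140 + 12 + 1 = 153.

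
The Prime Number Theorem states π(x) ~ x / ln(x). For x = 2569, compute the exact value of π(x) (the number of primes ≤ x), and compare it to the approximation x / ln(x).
π(2569) = 375;  x/ln(x) ≈ 327.21;  relative error ≈ 12.74%.

Directly count primes up to 2569: π(2569) = 375. The PNT approximation gives 2569/ln(2569) ≈ 2569/7.85127 ≈ 327.21. Relative error (π(x) − x/ln(x)) / π(x) ≈ 12.74%; the approximation is known to undercount slightly (Li(x) is a better estimate).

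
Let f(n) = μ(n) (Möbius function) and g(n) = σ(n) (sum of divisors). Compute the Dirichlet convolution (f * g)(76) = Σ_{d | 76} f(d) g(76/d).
(μ * σ)(76) = 76

Divisors of 76: [1, 2, 4, 19, 38, 76]. For each d | 76:
  d = 1: μ(1) · σ(76/1) = 1 · 140 = 140
  d = 2: μ(2) · σ(76/2) = -1 · 60 = -60
  d = 4: μ(4) · σ(76/4) = 0 · 20 = 0
  d = 19: μ(19) · σ(76/19) = -1 · 7 = -7
  d = 38: μ(38) · σ(76/38) = 1 · 3 = 3
  d = 76: μ(76) · σ(76/76) = 0 · 1 = 0
Summing: (μ * σ)(76) = 140 + -60 + 0 + -7 + 3 + 0 = 76.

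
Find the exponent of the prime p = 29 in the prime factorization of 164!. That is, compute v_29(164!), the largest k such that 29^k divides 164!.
v_29(164!) = 5

Legendre's formula: v_p(n!) = Σ_{k ≥ 1} ⌊n / p^k⌋. For p = 29, n = 164, the terms are:
  ⌊164/29^1⌋ = ⌊164/29⌋ = 5
(the next term ⌊164/29^2⌋ = 0, terminating the sum). Summing: v_29(164!) = 5 = 5.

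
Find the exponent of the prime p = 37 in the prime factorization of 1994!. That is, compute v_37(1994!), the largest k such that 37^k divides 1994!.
v_37(1994!) = 54

Legendre's formula: v_p(n!) = Σ_{k ≥ 1} ⌊n / p^k⌋. For p = 37, n = 1994, the terms are:
  ⌊1994/37^1⌋ = ⌊1994/37⌋ = 53
  ⌊1994/37^2⌋ = ⌊1994/1369⌋ = 1
(the next term ⌊1994/37^3⌋ = 0, terminating the sum). Summing: v_37(1994!) = 53 + 1 = 54.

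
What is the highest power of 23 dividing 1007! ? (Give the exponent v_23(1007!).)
v_23(1007!) = 44

Legendre's formula: v_p(n!) = Σ_{k ≥ 1} ⌊n / p^k⌋. For p = 23, n = 1007, the terms are:
  ⌊1007/23^1⌋ = ⌊1007/23⌋ = 43
  ⌊1007/23^2⌋ = ⌊1007/529⌋ = 1
(the next term ⌊1007/23^3⌋ = 0, terminating the sum). Summing: v_23(1007!) = 43 + 1 = 44.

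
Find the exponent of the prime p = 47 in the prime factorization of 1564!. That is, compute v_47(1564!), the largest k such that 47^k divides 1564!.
v_47(1564!) = 33

Legendre's formula: v_p(n!) = Σ_{k ≥ 1} ⌊n / p^k⌋. For p = 47, n = 1564, the terms are:
  ⌊1564/47^1⌋ = ⌊1564/47⌋ = 33
(the next term ⌊1564/47^2⌋ = 0, terminating the sum). Summing: v_47(1564!) = 33 = 33.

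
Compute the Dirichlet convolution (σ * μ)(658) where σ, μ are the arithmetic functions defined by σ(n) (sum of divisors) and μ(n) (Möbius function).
(σ * μ)(658) = 658

Divisors of 658: [1, 2, 7, 14, 47, 94, 329, 658]. For each d | 658:
  d = 1: σ(1) · μ(658/1) = 1 · -1 = -1
  d = 2: σ(2) · μ(658/2) = 3 · 1 = 3
  d = 7: σ(7) · μ(658/7) = 8 · 1 = 8
  d = 14: σ(14) · μ(658/14) = 24 · -1 = -24
  d = 47: σ(47) · μ(658/47) = 48 · 1 = 48
  d = 94: σ(94) · μ(658/94) = 144 · -1 = -144
  d = 329: σ(329) · μ(658/329) = 384 · -1 = -384
  d = 658: σ(658) · μ(658/658) = 1152 · 1 = 1152
Summing: (σ * μ)(658) = -1 + 3 + 8 + -24 + 48 + -144 + -384 + 1152 = 658.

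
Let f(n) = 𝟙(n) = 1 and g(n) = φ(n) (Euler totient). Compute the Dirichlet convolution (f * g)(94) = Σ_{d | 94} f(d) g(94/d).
(𝟙 * φ)(94) = 94

Divisors of 94: [1, 2, 47, 94]. For each d | 94:
  d = 1: 𝟙(1) · φ(94/1) = 1 · 46 = 46
  d = 2: 𝟙(2) · φ(94/2) = 1 · 46 = 46
  d = 47: 𝟙(47) · φ(94/47) = 1 · 1 = 1
  d = 94: 𝟙(94) · φ(94/94) = 1 · 1 = 1
Summing: (𝟙 * φ)(94) = 46 + 46 + 1 + 1 = 94.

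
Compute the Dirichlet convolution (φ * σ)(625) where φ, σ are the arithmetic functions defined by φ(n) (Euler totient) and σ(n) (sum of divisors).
(φ * σ)(625) = 3125

Divisors of 625: [1, 5, 25, 125, 625]. For each d | 625:
  d = 1: φ(1) · σ(625/1) = 1 · 781 = 781
  d = 5: φ(5) · σ(625/5) = 4 · 156 = 624
  d = 25: φ(25) · σ(625/25) = 20 · 31 = 620
  d = 125: φ(125) · σ(625/125) = 100 · 6 = 600
  d = 625: φ(625) · σ(625/625) = 500 · 1 = 500
Summing: (φ * σ)(625) = 781 + 624 + 620 + 600 + 500 = 3125.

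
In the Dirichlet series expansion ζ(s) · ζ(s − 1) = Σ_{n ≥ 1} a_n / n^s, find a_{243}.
σ(243) = 364

In the product (Σ m^0/m^s)(Σ k / k^s) = Σ (Σ_{d | n} d) / n^s, the coefficient of 1/n^s is σ(n) = Σ_{d | n} d. For n = 243, divisors are [1, 3, 9, 27, 81, 243]; summing: σ(243) = 364.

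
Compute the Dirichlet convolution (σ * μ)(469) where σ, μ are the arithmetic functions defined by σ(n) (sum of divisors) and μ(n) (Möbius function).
(σ * μ)(469) = 469

Divisors of 469: [1, 7, 67, 469]. For each d | 469:
  d = 1: σ(1) · μ(469/1) = 1 · 1 = 1
  d = 7: σ(7) · μ(469/7) = 8 · -1 = -8
  d = 67: σ(67) · μ(469/67) = 68 · -1 = -68
  d = 469: σ(469) · μ(469/469) = 544 · 1 = 544
Summing: (σ * μ)(469) = 1 + -8 + -68 + 544 = 469.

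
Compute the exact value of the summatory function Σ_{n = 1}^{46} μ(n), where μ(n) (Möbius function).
Σ_{n ≤ 46} μ(n) = -2

Compute μ(n) for each 1 ≤ n ≤ 46: μ(1) = 1, μ(2) = -1, μ(3) = -1, μ(4) = 0, μ(5) = -1, μ(6) = 1, μ(7) = -1, μ(8) = 0, μ(9) = 0, μ(10) = 1, μ(11) = -1, μ(12) = 0, μ(13) = -1, μ(14) = 1, μ(15) = 1, μ(16) = 0, μ(17) = -1, μ(18) = 0, μ(19) = -1, μ(20) = 0, μ(21) = 1, μ(22) = 1, μ(23) = -1, μ(24) = 0, μ(25) = 0, μ(26) = 1, μ(27) = 0, μ(28) = 0, μ(29) = -1, μ(30) = -1, μ(31) = -1, μ(32) = 0, μ(33) = 1, μ(34) = 1, μ(35) = 1, μ(36) = 0, μ(37) = -1, μ(38) = 1, μ(39) = 1, μ(40) = 0, μ(41) = -1, μ(42) = -1, μ(43) = -1, μ(44) = 0, μ(45) = 0, μ(46) = 1. Summing all 46 values: -2. (Mertens function M(x) = Σ_{n ≤ x} μ(n); on average M(x) should be small (PNT ⟺ M(x) = o(x)).)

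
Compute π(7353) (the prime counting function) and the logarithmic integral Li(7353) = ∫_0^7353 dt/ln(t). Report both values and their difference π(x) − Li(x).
π(7353) = 937;  Li(7353) ≈ 954.09;  π(x) − Li(x) ≈ -17.09.

Direct count of primes ≤ 7353 gives π(7353) = 937. Numerical evaluation of the logarithmic integral gives Li(7353) ≈ 954.09. The difference π(x) − Li(x) ≈ -17.09 is typically negative for small/moderate x (Li(x) overestimates), though Littlewood's theorem shows this sign changes infinitely often.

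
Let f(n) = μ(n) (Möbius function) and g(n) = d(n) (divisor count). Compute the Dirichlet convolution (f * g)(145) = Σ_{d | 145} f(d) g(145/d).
(μ * d)(145) = 1

Divisors of 145: [1, 5, 29, 145]. For each d | 145:
  d = 1: μ(1) · d(145/1) = 1 · 4 = 4
  d = 5: μ(5) · d(145/5) = -1 · 2 = -2
  d = 29: μ(29) · d(145/29) = -1 · 2 = -2
  d = 145: μ(145) · d(145/145) = 1 · 1 = 1
Summing: (μ * d)(145) = 4 + -2 + -2 + 1 = 1.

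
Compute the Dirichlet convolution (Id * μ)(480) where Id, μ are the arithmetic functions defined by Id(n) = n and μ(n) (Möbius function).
(Id * μ)(480) = 128

Divisors of 480: [1, 2, 3, 4, 5, 6, 8, 10, 12, 15, 16, 20, 24, 30, 32, 40, 48, 60, 80, 96, 120, 160, 240, 480]. For each d | 480:
  d = 1: Id(1) · μ(480/1) = 1 · 0 = 0
  d = 2: Id(2) · μ(480/2) = 2 · 0 = 0
  d = 3: Id(3) · μ(480/3) = 3 · 0 = 0
  d = 4: Id(4) · μ(480/4) = 4 · 0 = 0
  d = 5: Id(5) · μ(480/5) = 5 · 0 = 0
  d = 6: Id(6) · μ(480/6) = 6 · 0 = 0
  d = 8: Id(8) · μ(480/8) = 8 · 0 = 0
  d = 10: Id(10) · μ(480/10) = 10 · 0 = 0
  d = 12: Id(12) · μ(480/12) = 12 · 0 = 0
  d = 15: Id(15) · μ(480/15) = 15 · 0 = 0
  d = 16: Id(16) · μ(480/16) = 16 · -1 = -16
  d = 20: Id(20) · μ(480/20) = 20 · 0 = 0
  d = 24: Id(24) · μ(480/24) = 24 · 0 = 0
  d = 30: Id(30) · μ(480/30) = 30 · 0 = 0
  d = 32: Id(32) · μ(480/32) = 32 · 1 = 32
  d = 40: Id(40) · μ(480/40) = 40 · 0 = 0
  d = 48: Id(48) · μ(480/48) = 48 · 1 = 48
  d = 60: Id(60) · μ(480/60) = 60 · 0 = 0
  d = 80: Id(80) · μ(480/80) = 80 · 1 = 80
  d = 96: Id(96) · μ(480/96) = 96 · -1 = -96
  d = 120: Id(120) · μ(480/120) = 120 · 0 = 0
  d = 160: Id(160) · μ(480/160) = 160 · -1 = -160
  d = 240: Id(240) · μ(480/240) = 240 · -1 = -240
  d = 480: Id(480) · μ(480/480) = 480 · 1 = 480
Summing: (Id * μ)(480) = 0 + 0 + 0 + 0 + 0 + 0 + 0 + 0 + 0 + 0 + -16 + 0 + 0 + 0 + 32 + 0 + 48 + 0 + 80 + -96 + 0 + -160 + -240 + 480 = 128.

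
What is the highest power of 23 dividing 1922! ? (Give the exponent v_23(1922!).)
v_23(1922!) = 86

Legendre's formula: v_p(n!) = Σ_{k ≥ 1} ⌊n / p^k⌋. For p = 23, n = 1922, the terms are:
  ⌊1922/23^1⌋ = ⌊1922/23⌋ = 83
  ⌊1922/23^2⌋ = ⌊1922/529⌋ = 3
(the next term ⌊1922/23^3⌋ = 0, terminating the sum). Summing: v_23(1922!) = 83 + 3 = 86.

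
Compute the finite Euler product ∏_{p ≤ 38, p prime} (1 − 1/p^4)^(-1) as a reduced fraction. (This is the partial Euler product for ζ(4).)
∏ = 118583889910340935015737417301254569/109564363617893205834674995200000000

The primes p ≤ 38 are [2, 3, 5, 7, 11, 13, 17, 19, 23, 29, 31, 37]. For each prime, (1 − 1/p^4)^(-1) = p^4 / (p^4 − 1). The product is (1 − 1/2^4)^(-1), (1 − 1/3^4)^(-1), (1 − 1/5^4)^(-1), (1 − 1/7^4)^(-1), (1 − 1/11^4)^(-1), (1 − 1/13^4)^(-1), (1 − 1/17^4)^(-1), (1 − 1/19^4)^(-1), (1 − 1/23^4)^(-1), (1 − 1/29^4)^(-1), (1 − 1/31^4)^(-1), (1 − 1/37^4)^(-1) = ∏ p^4 / (p^4 − 1) = 118583889910340935015737417301254569/109564363617893205834674995200000000.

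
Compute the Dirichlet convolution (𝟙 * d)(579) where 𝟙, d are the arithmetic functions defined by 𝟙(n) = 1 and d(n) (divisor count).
(𝟙 * d)(579) = 9

Divisors of 579: [1, 3, 193, 579]. For each d | 579:
  d = 1: 𝟙(1) · d(579/1) = 1 · 4 = 4
  d = 3: 𝟙(3) · d(579/3) = 1 · 2 = 2
  d = 193: 𝟙(193) · d(579/193) = 1 · 2 = 2
  d = 579: 𝟙(579) · d(579/579) = 1 · 1 = 1
Summing: (𝟙 * d)(579) = 4 + 2 + 2 + 1 = 9.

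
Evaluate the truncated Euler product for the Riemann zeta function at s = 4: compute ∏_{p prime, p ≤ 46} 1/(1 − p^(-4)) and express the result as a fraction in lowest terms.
∏ = 68304364739414847787103076142881583957543/63109073443906486560772797235200000000000

The primes p ≤ 46 are [2, 3, 5, 7, 11, 13, 17, 19, 23, 29, 31, 37, 41, 43]. For each prime, (1 − 1/p^4)^(-1) = p^4 / (p^4 − 1). The product is (1 − 1/2^4)^(-1), (1 − 1/3^4)^(-1), (1 − 1/5^4)^(-1), (1 − 1/7^4)^(-1), (1 − 1/11^4)^(-1), (1 − 1/13^4)^(-1), (1 − 1/17^4)^(-1), (1 − 1/19^4)^(-1), (1 − 1/23^4)^(-1), (1 − 1/29^4)^(-1), (1 − 1/31^4)^(-1), (1 − 1/37^4)^(-1), (1 − 1/41^4)^(-1), (1 − 1/43^4)^(-1) = ∏ p^4 / (p^4 − 1) = 68304364739414847787103076142881583957543/63109073443906486560772797235200000000000.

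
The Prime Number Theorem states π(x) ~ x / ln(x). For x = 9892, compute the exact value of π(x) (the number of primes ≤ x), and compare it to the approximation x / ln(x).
π(9892) = 1220;  x/ln(x) ≈ 1075.28;  relative error ≈ 11.86%.

Directly count primes up to 9892: π(9892) = 1220. The PNT approximation gives 9892/ln(9892) ≈ 9892/9.19948 ≈ 1075.28. Relative error (π(x) − x/ln(x)) / π(x) ≈ 11.86%; the approximation is known to undercount slightly (Li(x) is a better estimate).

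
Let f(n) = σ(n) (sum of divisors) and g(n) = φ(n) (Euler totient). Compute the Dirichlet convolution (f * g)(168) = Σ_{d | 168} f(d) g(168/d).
(σ * φ)(168) = 2688

Divisors of 168: [1, 2, 3, 4, 6, 7, 8, 12, 14, 21, 24, 28, 42, 56, 84, 168]. For each d | 168:
  d = 1: σ(1) · φ(168/1) = 1 · 48 = 48
  d = 2: σ(2) · φ(168/2) = 3 · 24 = 72
  d = 3: σ(3) · φ(168/3) = 4 · 24 = 96
  d = 4: σ(4) · φ(168/4) = 7 · 12 = 84
  d = 6: σ(6) · φ(168/6) = 12 · 12 = 144
  d = 7: σ(7) · φ(168/7) = 8 · 8 = 64
  d = 8: σ(8) · φ(168/8) = 15 · 12 = 180
  d = 12: σ(12) · φ(168/12) = 28 · 6 = 168
  d = 14: σ(14) · φ(168/14) = 24 · 4 = 96
  d = 21: σ(21) · φ(168/21) = 32 · 4 = 128
  d = 24: σ(24) · φ(168/24) = 60 · 6 = 360
  d = 28: σ(28) · φ(168/28) = 56 · 2 = 112
  d = 42: σ(42) · φ(168/42) = 96 · 2 = 192
  d = 56: σ(56) · φ(168/56) = 120 · 2 = 240
  d = 84: σ(84) · φ(168/84) = 224 · 1 = 224
  d = 168: σ(168) · φ(168/168) = 480 · 1 = 480
Summing: (σ * φ)(168) = 48 + 72 + 96 + 84 + 144 + 64 + 180 + 168 + 96 + 128 + 360 + 112 + 192 + 240 + 224 + 480 = 2688.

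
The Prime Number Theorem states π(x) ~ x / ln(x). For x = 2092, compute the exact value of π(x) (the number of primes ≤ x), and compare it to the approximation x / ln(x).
π(2092) = 316;  x/ln(x) ≈ 273.61;  relative error ≈ 13.41%.

Directly count primes up to 2092: π(2092) = 316. The PNT approximation gives 2092/ln(2092) ≈ 2092/7.64588 ≈ 273.61. Relative error (π(x) − x/ln(x)) / π(x) ≈ 13.41%; the approximation is known to undercount slightly (Li(x) is a better estimate).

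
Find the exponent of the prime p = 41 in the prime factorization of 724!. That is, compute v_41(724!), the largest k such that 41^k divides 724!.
v_41(724!) = 17

Legendre's formula: v_p(n!) = Σ_{k ≥ 1} ⌊n / p^k⌋. For p = 41, n = 724, the terms are:
  ⌊724/41^1⌋ = ⌊724/41⌋ = 17
(the next term ⌊724/41^2⌋ = 0, terminating the sum). Summing: v_41(724!) = 17 = 17.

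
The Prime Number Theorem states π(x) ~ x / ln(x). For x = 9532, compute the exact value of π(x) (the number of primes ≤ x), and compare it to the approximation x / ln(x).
π(9532) = 1179;  x/ln(x) ≈ 1040.34;  relative error ≈ 11.76%.

Directly count primes up to 9532: π(9532) = 1179. The PNT approximation gives 9532/ln(9532) ≈ 9532/9.16241 ≈ 1040.34. Relative error (π(x) − x/ln(x)) / π(x) ≈ 11.76%; the approximation is known to undercount slightly (Li(x) is a better estimate).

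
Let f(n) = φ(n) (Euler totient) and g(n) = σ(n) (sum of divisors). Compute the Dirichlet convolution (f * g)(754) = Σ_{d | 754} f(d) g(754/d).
(φ * σ)(754) = 6032

Divisors of 754: [1, 2, 13, 26, 29, 58, 377, 754]. For each d | 754:
  d = 1: φ(1) · σ(754/1) = 1 · 1260 = 1260
  d = 2: φ(2) · σ(754/2) = 1 · 420 = 420
  d = 13: φ(13) · σ(754/13) = 12 · 90 = 1080
  d = 26: φ(26) · σ(754/26) = 12 · 30 = 360
  d = 29: φ(29) · σ(754/29) = 28 · 42 = 1176
  d = 58: φ(58) · σ(754/58) = 28 · 14 = 392
  d = 377: φ(377) · σ(754/377) = 336 · 3 = 1008
  d = 754: φ(754) · σ(754/754) = 336 · 1 = 336
Summing: (φ * σ)(754) = 1260 + 420 + 1080 + 360 + 1176 + 392 + 1008 + 336 = 6032.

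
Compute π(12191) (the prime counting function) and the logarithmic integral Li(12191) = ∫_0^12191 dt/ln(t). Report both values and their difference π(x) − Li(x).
π(12191) = 1457;  Li(12191) ≈ 1481.42;  π(x) − Li(x) ≈ -24.42.

Direct count of primes ≤ 12191 gives π(12191) = 1457. Numerical evaluation of the logarithmic integral gives Li(12191) ≈ 1481.42. The difference π(x) − Li(x) ≈ -24.42 is typically negative for small/moderate x (Li(x) overestimates), though Littlewood's theorem shows this sign changes infinitely often.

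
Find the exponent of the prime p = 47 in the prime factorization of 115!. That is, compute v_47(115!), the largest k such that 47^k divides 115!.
v_47(115!) = 2

Legendre's formula: v_p(n!) = Σ_{k ≥ 1} ⌊n / p^k⌋. For p = 47, n = 115, the terms are:
  ⌊115/47^1⌋ = ⌊115/47⌋ = 2
(the next term ⌊115/47^2⌋ = 0, terminating the sum). Summing: v_47(115!) = 2 = 2.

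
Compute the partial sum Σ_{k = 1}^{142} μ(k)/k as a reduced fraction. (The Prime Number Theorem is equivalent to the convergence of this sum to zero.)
Σ μ(k)/k = -1280195109320241807184891051690223115540059217279828/1669107775099865011251538855274990009561055775533405515

Values of μ(k) for 1 ≤ k ≤ 142: μ(1) = 1, μ(2) = -1, μ(3) = -1, μ(5) = -1, μ(6) = 1, μ(7) = -1, μ(10) = 1, μ(11) = -1, μ(13) = -1, μ(14) = 1, μ(15) = 1, μ(17) = -1, μ(19) = -1, μ(21) = 1, μ(22) = 1, μ(23) = -1, μ(26) = 1, μ(29) = -1, μ(30) = -1, μ(31) = -1, μ(33) = 1, μ(34) = 1, μ(35) = 1, μ(37) = -1, μ(38) = 1, μ(39) = 1, μ(41) = -1, μ(42) = -1, μ(43) = -1, μ(46) = 1, μ(47) = -1, μ(51) = 1, μ(53) = -1, μ(55) = 1, μ(57) = 1, μ(58) = 1, μ(59) = -1, μ(61) = -1, μ(62) = 1, μ(65) = 1, μ(66) = -1, μ(67) = -1, μ(69) = 1, μ(70) = -1, μ(71) = -1, μ(73) = -1, μ(74) = 1, μ(77) = 1, μ(78) = -1, μ(79) = -1, μ(82) = 1, μ(83) = -1, μ(85) = 1, μ(86) = 1, μ(87) = 1, μ(89) = -1, μ(91) = 1, μ(93) = 1, μ(94) = 1, μ(95) = 1, μ(97) = -1, μ(101) = -1, μ(102) = -1, μ(103) = -1, μ(105) = -1, μ(106) = 1, μ(107) = -1, μ(109) = -1, μ(110) = -1, μ(111) = 1, μ(113) = -1, μ(114) = -1, μ(115) = 1, μ(118) = 1, μ(119) = 1, μ(122) = 1, μ(123) = 1, μ(127) = -1, μ(129) = 1, μ(130) = -1, μ(131) = -1, μ(133) = 1, μ(134) = 1, μ(137) = -1, μ(138) = -1, μ(139) = -1, μ(141) = 1, μ(142) = 1, with μ = 0 on non-squarefree integers. Summing μ(k)/k for k where μ(k) ≠ 0 gives -1280195109320241807184891051690223115540059217279828/1669107775099865011251538855274990009561055775533405515 ≈ -0.0008. (PNT ⟺ this sum → 0 as n → ∞.)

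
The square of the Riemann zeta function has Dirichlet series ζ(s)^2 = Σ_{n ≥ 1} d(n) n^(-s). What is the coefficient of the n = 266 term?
d(266) = 8

ζ(s)^2 = (Σ 1/m^s)(Σ 1/k^s). The coefficient of 1/n^s in the product is the number of ordered pairs (m, k) with mk = n, which equals d(n). For n = 266, divisors are [1, 2, 7, 14, 19, 38, 133, 266], so d(266) = 8.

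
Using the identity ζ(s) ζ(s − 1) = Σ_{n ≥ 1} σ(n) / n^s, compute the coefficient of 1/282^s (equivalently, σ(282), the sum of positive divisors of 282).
σ(282) = 576

In the product (Σ m^0/m^s)(Σ k / k^s) = Σ (Σ_{d | n} d) / n^s, the coefficient of 1/n^s is σ(n) = Σ_{d | n} d. For n = 282, divisors are [1, 2, 3, 6, 47, 94, 141, 282]; summing: σ(282) = 576.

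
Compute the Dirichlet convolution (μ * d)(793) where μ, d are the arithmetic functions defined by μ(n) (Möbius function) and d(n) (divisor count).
(μ * d)(793) = 1

Divisors of 793: [1, 13, 61, 793]. For each d | 793:
  d = 1: μ(1) · d(793/1) = 1 · 4 = 4
  d = 13: μ(13) · d(793/13) = -1 · 2 = -2
  d = 61: μ(61) · d(793/61) = -1 · 2 = -2
  d = 793: μ(793) · d(793/793) = 1 · 1 = 1
Summing: (μ * d)(793) = 4 + -2 + -2 + 1 = 1.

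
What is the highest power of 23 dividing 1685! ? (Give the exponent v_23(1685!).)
v_23(1685!) = 76

Legendre's formula: v_p(n!) = Σ_{k ≥ 1} ⌊n / p^k⌋. For p = 23, n = 1685, the terms are:
  ⌊1685/23^1⌋ = ⌊1685/23⌋ = 73
  ⌊1685/23^2⌋ = ⌊1685/529⌋ = 3
(the next term ⌊1685/23^3⌋ = 0, terminating the sum). Summing: v_23(1685!) = 73 + 3 = 76.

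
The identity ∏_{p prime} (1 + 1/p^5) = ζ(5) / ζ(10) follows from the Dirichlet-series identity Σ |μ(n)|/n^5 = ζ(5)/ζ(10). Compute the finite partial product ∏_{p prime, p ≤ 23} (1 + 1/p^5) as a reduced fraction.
∏ = 2612085852729079932096672771072/2521568243390149185231442932125

The primes p ≤ 23 are [2, 3, 5, 7, 11, 13, 17, 19, 23]. For each, (1 + 1/p^5) = (p^5 + 1)/p^5. Multiplying these fractions over p ∈ [2, 3, 5, 7, 11, 13, 17, 19, 23] gives 2612085852729079932096672771072/2521568243390149185231442932125. (In the limit P → ∞ this tends to ζ(5)/ζ(10).)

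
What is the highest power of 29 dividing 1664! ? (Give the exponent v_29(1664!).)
v_29(1664!) = 58

Legendre's formula: v_p(n!) = Σ_{k ≥ 1} ⌊n / p^k⌋. For p = 29, n = 1664, the terms are:
  ⌊1664/29^1⌋ = ⌊1664/29⌋ = 57
  ⌊1664/29^2⌋ = ⌊1664/841⌋ = 1
(the next term ⌊1664/29^3⌋ = 0, terminating the sum). Summing: v_29(1664!) = 57 + 1 = 58.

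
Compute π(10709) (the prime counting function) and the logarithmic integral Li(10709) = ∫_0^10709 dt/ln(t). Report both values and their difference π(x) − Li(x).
π(10709) = 1305;  Li(10709) ≈ 1322.83;  π(x) − Li(x) ≈ -17.83.

Direct count of primes ≤ 10709 gives π(10709) = 1305. Numerical evaluation of the logarithmic integral gives Li(10709) ≈ 1322.83. The difference π(x) − Li(x) ≈ -17.83 is typically negative for small/moderate x (Li(x) overestimates), though Littlewood's theorem shows this sign changes infinitely often.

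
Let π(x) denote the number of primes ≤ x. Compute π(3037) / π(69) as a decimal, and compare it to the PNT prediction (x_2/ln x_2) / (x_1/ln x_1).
π(3037)/π(69) = 435/19 ≈ 22.8947;  PNT prediction ≈ 23.2411.

π(69) = 19 and π(3037) = 435, so π(3037)/π(69) ≈ 22.8947. The PNT-predicted ratio is (3037/ln(3037)) / (69/ln(69)) ≈ 23.2411. The two agree to within a few percent, as expected.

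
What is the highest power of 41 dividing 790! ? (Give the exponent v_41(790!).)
v_41(790!) = 19

Legendre's formula: v_p(n!) = Σ_{k ≥ 1} ⌊n / p^k⌋. For p = 41, n = 790, the terms are:
  ⌊790/41^1⌋ = ⌊790/41⌋ = 19
(the next term ⌊790/41^2⌋ = 0, terminating the sum). Summing: v_41(790!) = 19 = 19.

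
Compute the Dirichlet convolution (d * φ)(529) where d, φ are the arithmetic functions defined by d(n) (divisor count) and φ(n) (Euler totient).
(d * φ)(529) = 553

Divisors of 529: [1, 23, 529]. For each d | 529:
  d = 1: d(1) · φ(529/1) = 1 · 506 = 506
  d = 23: d(23) · φ(529/23) = 2 · 22 = 44
  d = 529: d(529) · φ(529/529) = 3 · 1 = 3
Summing: (d * φ)(529) = 506 + 44 + 3 = 553.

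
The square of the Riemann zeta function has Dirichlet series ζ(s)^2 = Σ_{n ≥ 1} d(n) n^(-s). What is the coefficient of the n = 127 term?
d(127) = 2

ζ(s)^2 = (Σ 1/m^s)(Σ 1/k^s). The coefficient of 1/n^s in the product is the number of ordered pairs (m, k) with mk = n, which equals d(n). For n = 127, divisors are [1, 127], so d(127) = 2.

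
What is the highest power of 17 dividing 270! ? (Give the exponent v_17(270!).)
v_17(270!) = 15

Legendre's formula: v_p(n!) = Σ_{k ≥ 1} ⌊n / p^k⌋. For p = 17, n = 270, the terms are:
  ⌊270/17^1⌋ = ⌊270/17⌋ = 15
(the next term ⌊270/17^2⌋ = 0, terminating the sum). Summing: v_17(270!) = 15 = 15.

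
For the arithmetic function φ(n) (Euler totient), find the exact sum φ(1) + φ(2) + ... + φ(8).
Σ_{n ≤ 8} φ(n) = 22

Compute φ(n) for each 1 ≤ n ≤ 8: φ(1) = 1, φ(2) = 1, φ(3) = 2, φ(4) = 2, φ(5) = 4, φ(6) = 2, φ(7) = 6, φ(8) = 4. Summing all 8 values: 22. (Average order: Σ_{n ≤ x} φ(n) ~ (3/π²) x². For x = 8, (3/π²)·8² ≈ 19.45.)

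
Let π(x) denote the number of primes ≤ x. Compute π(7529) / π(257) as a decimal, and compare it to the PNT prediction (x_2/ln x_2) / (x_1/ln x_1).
π(7529)/π(257) = 954/55 ≈ 17.3455;  PNT prediction ≈ 18.2114.

π(257) = 55 and π(7529) = 954, so π(7529)/π(257) ≈ 17.3455. The PNT-predicted ratio is (7529/ln(7529)) / (257/ln(257)) ≈ 18.2114. The two agree to within a few percent, as expected.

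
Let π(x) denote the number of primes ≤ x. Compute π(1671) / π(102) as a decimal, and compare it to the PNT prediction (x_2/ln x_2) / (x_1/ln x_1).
π(1671)/π(102) = 263/26 ≈ 10.1154;  PNT prediction ≈ 10.2097.

π(102) = 26 and π(1671) = 263, so π(1671)/π(102) ≈ 10.1154. The PNT-predicted ratio is (1671/ln(1671)) / (102/ln(102)) ≈ 10.2097. The two agree to within a few percent, as expected.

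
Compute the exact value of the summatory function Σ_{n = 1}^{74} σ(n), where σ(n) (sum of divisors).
Σ_{n ≤ 74} σ(n) = 4520

Compute σ(n) for each 1 ≤ n ≤ 74: σ(1) = 1, σ(2) = 3, σ(3) = 4, σ(4) = 7, σ(5) = 6, σ(6) = 12, σ(7) = 8, σ(8) = 15, σ(9) = 13, σ(10) = 18, σ(11) = 12, σ(12) = 28, σ(13) = 14, σ(14) = 24, σ(15) = 24, σ(16) = 31, σ(17) = 18, σ(18) = 39, σ(19) = 20, σ(20) = 42, σ(21) = 32, σ(22) = 36, σ(23) = 24, σ(24) = 60, σ(25) = 31, σ(26) = 42, σ(27) = 40, σ(28) = 56, σ(29) = 30, σ(30) = 72, σ(31) = 32, σ(32) = 63, σ(33) = 48, σ(34) = 54, σ(35) = 48, σ(36) = 91, σ(37) = 38, σ(38) = 60, σ(39) = 56, σ(40) = 90, σ(41) = 42, σ(42) = 96, σ(43) = 44, σ(44) = 84, σ(45) = 78, σ(46) = 72, σ(47) = 48, σ(48) = 124, σ(49) = 57, σ(50) = 93, σ(51) = 72, σ(52) = 98, σ(53) = 54, σ(54) = 120, σ(55) = 72, σ(56) = 120, σ(57) = 80, σ(58) = 90, σ(59) = 60, σ(60) = 168, σ(61) = 62, σ(62) = 96, σ(63) = 104, σ(64) = 127, σ(65) = 84, σ(66) = 144, σ(67) = 68, σ(68) = 126, σ(69) = 96, σ(70) = 144, σ(71) = 72, σ(72) = 195, σ(73) = 74, σ(74) = 114. Summing all 74 values: 4520. (Average order: Σ_{n ≤ x} σ(n) ~ (π²/12) x². For x = 74, (π²/12)·74² ≈ 4503.83.)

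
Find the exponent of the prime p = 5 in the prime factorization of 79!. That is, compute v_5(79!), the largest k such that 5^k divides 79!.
v_5(79!) = 18

Legendre's formula: v_p(n!) = Σ_{k ≥ 1} ⌊n / p^k⌋. For p = 5, n = 79, the terms are:
  ⌊79/5^1⌋ = ⌊79/5⌋ = 15
  ⌊79/5^2⌋ = ⌊79/25⌋ = 3
(the next term ⌊79/5^3⌋ = 0, terminating the sum). Summing: v_5(79!) = 15 + 3 = 18.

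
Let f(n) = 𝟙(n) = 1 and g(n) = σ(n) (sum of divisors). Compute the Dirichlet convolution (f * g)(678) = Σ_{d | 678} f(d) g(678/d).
(𝟙 * σ)(678) = 2300

Divisors of 678: [1, 2, 3, 6, 113, 226, 339, 678]. For each d | 678:
  d = 1: 𝟙(1) · σ(678/1) = 1 · 1368 = 1368
  d = 2: 𝟙(2) · σ(678/2) = 1 · 456 = 456
  d = 3: 𝟙(3) · σ(678/3) = 1 · 342 = 342
  d = 6: 𝟙(6) · σ(678/6) = 1 · 114 = 114
  d = 113: 𝟙(113) · σ(678/113) = 1 · 12 = 12
  d = 226: 𝟙(226) · σ(678/226) = 1 · 4 = 4
  d = 339: 𝟙(339) · σ(678/339) = 1 · 3 = 3
  d = 678: 𝟙(678) · σ(678/678) = 1 · 1 = 1
Summing: (𝟙 * σ)(678) = 1368 + 456 + 342 + 114 + 12 + 4 + 3 + 1 = 2300.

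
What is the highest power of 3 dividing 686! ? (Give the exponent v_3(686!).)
v_3(686!) = 339

Legendre's formula: v_p(n!) = Σ_{k ≥ 1} ⌊n / p^k⌋. For p = 3, n = 686, the terms are:
  ⌊686/3^1⌋ = ⌊686/3⌋ = 228
  ⌊686/3^2⌋ = ⌊686/9⌋ = 76
  ⌊686/3^3⌋ = ⌊686/27⌋ = 25
  ⌊686/3^4⌋ = ⌊686/81⌋ = 8
  ⌊686/3^5⌋ = ⌊686/243⌋ = 2
(the next term ⌊686/3^6⌋ = 0, terminating the sum). Summing: v_3(686!) = 228 + 76 + 25 + 8 + 2 = 339.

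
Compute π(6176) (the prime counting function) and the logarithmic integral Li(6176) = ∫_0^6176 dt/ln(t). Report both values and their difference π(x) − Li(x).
π(6176) = 804;  Li(6176) ≈ 820.61;  π(x) − Li(x) ≈ -16.61.

Direct count of primes ≤ 6176 gives π(6176) = 804. Numerical evaluation of the logarithmic integral gives Li(6176) ≈ 820.61. The difference π(x) − Li(x) ≈ -16.61 is typically negative for small/moderate x (Li(x) overestimates), though Littlewood's theorem shows this sign changes infinitely often.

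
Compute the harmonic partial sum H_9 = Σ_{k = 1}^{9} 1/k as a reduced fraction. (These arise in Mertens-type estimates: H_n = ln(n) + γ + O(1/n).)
H_9 = 7129/2520

Direct summation: H_9 = 1 + 1/2 + ... + 1/9. The least common denominator is lcm(1, ..., 9) = 2520; over this denominator the numerator is 2520 + 1260 + 840 + 630 + 504 + 420 + 360 + 315 + 280 = 7129, so H_9 = 7129/2520 (already in lowest terms) ≈ 2.82897. (The PNT-adjacent estimate ln(9) + γ ≈ 2.77444 matches within O(1/n).)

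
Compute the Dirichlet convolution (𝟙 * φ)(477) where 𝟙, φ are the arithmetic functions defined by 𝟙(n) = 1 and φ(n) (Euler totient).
(𝟙 * φ)(477) = 477

Divisors of 477: [1, 3, 9, 53, 159, 477]. For each d | 477:
  d = 1: 𝟙(1) · φ(477/1) = 1 · 312 = 312
  d = 3: 𝟙(3) · φ(477/3) = 1 · 104 = 104
  d = 9: 𝟙(9) · φ(477/9) = 1 · 52 = 52
  d = 53: 𝟙(53) · φ(477/53) = 1 · 6 = 6
  d = 159: 𝟙(159) · φ(477/159) = 1 · 2 = 2
  d = 477: 𝟙(477) · φ(477/477) = 1 · 1 = 1
Summing: (𝟙 * φ)(477) = 312 + 104 + 52 + 6 + 2 + 1 = 477.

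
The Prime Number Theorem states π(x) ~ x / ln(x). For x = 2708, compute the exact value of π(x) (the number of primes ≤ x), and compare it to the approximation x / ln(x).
π(2708) = 394;  x/ln(x) ≈ 342.61;  relative error ≈ 13.04%.

Directly count primes up to 2708: π(2708) = 394. The PNT approximation gives 2708/ln(2708) ≈ 2708/7.90397 ≈ 342.61. Relative error (π(x) − x/ln(x)) / π(x) ≈ 13.04%; the approximation is known to undercount slightly (Li(x) is a better estimate).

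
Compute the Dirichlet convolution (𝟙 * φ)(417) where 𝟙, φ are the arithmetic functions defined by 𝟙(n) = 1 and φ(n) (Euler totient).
(𝟙 * φ)(417) = 417

Divisors of 417: [1, 3, 139, 417]. For each d | 417:
  d = 1: 𝟙(1) · φ(417/1) = 1 · 276 = 276
  d = 3: 𝟙(3) · φ(417/3) = 1 · 138 = 138
  d = 139: 𝟙(139) · φ(417/139) = 1 · 2 = 2
  d = 417: 𝟙(417) · φ(417/417) = 1 · 1 = 1
Summing: (𝟙 * φ)(417) = 276 + 138 + 2 + 1 = 417.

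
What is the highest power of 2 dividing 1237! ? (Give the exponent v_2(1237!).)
v_2(1237!) = 1231

Legendre's formula: v_p(n!) = Σ_{k ≥ 1} ⌊n / p^k⌋. For p = 2, n = 1237, the terms are:
  ⌊1237/2^1⌋ = ⌊1237/2⌋ = 618
  ⌊1237/2^2⌋ = ⌊1237/4⌋ = 309
  ⌊1237/2^3⌋ = ⌊1237/8⌋ = 154
  ⌊1237/2^4⌋ = ⌊1237/16⌋ = 77
  ⌊1237/2^5⌋ = ⌊1237/32⌋ = 38
  ⌊1237/2^6⌋ = ⌊1237/64⌋ = 19
  ⌊1237/2^7⌋ = ⌊1237/128⌋ = 9
  ⌊1237/2^8⌋ = ⌊1237/256⌋ = 4
  ⌊1237/2^9⌋ = ⌊1237/512⌋ = 2
  ⌊1237/2^10⌋ = ⌊1237/1024⌋ = 1
(the next term ⌊1237/2^11⌋ = 0, terminating the sum). Summing: v_2(1237!) = 618 + 309 + 154 + 77 + 38 + 19 + 9 + 4 + 2 + 1 = 1231.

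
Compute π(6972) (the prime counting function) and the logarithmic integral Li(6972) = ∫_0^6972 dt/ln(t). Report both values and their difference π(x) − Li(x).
π(6972) = 896;  Li(6972) ≈ 911.17;  π(x) − Li(x) ≈ -15.17.

Direct count of primes ≤ 6972 gives π(6972) = 896. Numerical evaluation of the logarithmic integral gives Li(6972) ≈ 911.17. The difference π(x) − Li(x) ≈ -15.17 is typically negative for small/moderate x (Li(x) overestimates), though Littlewood's theorem shows this sign changes infinitely often.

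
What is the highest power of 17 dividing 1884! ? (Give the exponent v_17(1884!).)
v_17(1884!) = 116

Legendre's formula: v_p(n!) = Σ_{k ≥ 1} ⌊n / p^k⌋. For p = 17, n = 1884, the terms are:
  ⌊1884/17^1⌋ = ⌊1884/17⌋ = 110
  ⌊1884/17^2⌋ = ⌊1884/289⌋ = 6
(the next term ⌊1884/17^3⌋ = 0, terminating the sum). Summing: v_17(1884!) = 110 + 6 = 116.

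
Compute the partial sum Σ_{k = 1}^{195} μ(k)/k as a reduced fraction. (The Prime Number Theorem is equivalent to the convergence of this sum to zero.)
Σ μ(k)/k = -43277238338814707352435871087729404219364080007991120795068950289487278357/2094340804123062964635950016266159511607730554966537454865305011530672742866

Values of μ(k) for 1 ≤ k ≤ 195: μ(1) = 1, μ(2) = -1, μ(3) = -1, μ(5) = -1, μ(6) = 1, μ(7) = -1, μ(10) = 1, μ(11) = -1, μ(13) = -1, μ(14) = 1, μ(15) = 1, μ(17) = -1, μ(19) = -1, μ(21) = 1, μ(22) = 1, μ(23) = -1, μ(26) = 1, μ(29) = -1, μ(30) = -1, μ(31) = -1, μ(33) = 1, μ(34) = 1, μ(35) = 1, μ(37) = -1, μ(38) = 1, μ(39) = 1, μ(41) = -1, μ(42) = -1, μ(43) = -1, μ(46) = 1, μ(47) = -1, μ(51) = 1, μ(53) = -1, μ(55) = 1, μ(57) = 1, μ(58) = 1, μ(59) = -1, μ(61) = -1, μ(62) = 1, μ(65) = 1, μ(66) = -1, μ(67) = -1, μ(69) = 1, μ(70) = -1, μ(71) = -1, μ(73) = -1, μ(74) = 1, μ(77) = 1, μ(78) = -1, μ(79) = -1, μ(82) = 1, μ(83) = -1, μ(85) = 1, μ(86) = 1, μ(87) = 1, μ(89) = -1, μ(91) = 1, μ(93) = 1, μ(94) = 1, μ(95) = 1, μ(97) = -1, μ(101) = -1, μ(102) = -1, μ(103) = -1, μ(105) = -1, μ(106) = 1, μ(107) = -1, μ(109) = -1, μ(110) = -1, μ(111) = 1, μ(113) = -1, μ(114) = -1, μ(115) = 1, μ(118) = 1, μ(119) = 1, μ(122) = 1, μ(123) = 1, μ(127) = -1, μ(129) = 1, μ(130) = -1, μ(131) = -1, μ(133) = 1, μ(134) = 1, μ(137) = -1, μ(138) = -1, μ(139) = -1, μ(141) = 1, μ(142) = 1, μ(143) = 1, μ(145) = 1, μ(146) = 1, μ(149) = -1, μ(151) = -1, μ(154) = -1, μ(155) = 1, μ(157) = -1, μ(158) = 1, μ(159) = 1, μ(161) = 1, μ(163) = -1, μ(165) = -1, μ(166) = 1, μ(167) = -1, μ(170) = -1, μ(173) = -1, μ(174) = -1, μ(177) = 1, μ(178) = 1, μ(179) = -1, μ(181) = -1, μ(182) = -1, μ(183) = 1, μ(185) = 1, μ(186) = -1, μ(187) = 1, μ(190) = -1, μ(191) = -1, μ(193) = -1, μ(194) = 1, μ(195) = -1, with μ = 0 on non-squarefree integers. Summing μ(k)/k for k where μ(k) ≠ 0 gives -43277238338814707352435871087729404219364080007991120795068950289487278357/2094340804123062964635950016266159511607730554966537454865305011530672742866 ≈ -0.0207. (PNT ⟺ this sum → 0 as n → ∞.)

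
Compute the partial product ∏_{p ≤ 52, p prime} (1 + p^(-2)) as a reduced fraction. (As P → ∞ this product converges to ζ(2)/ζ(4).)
∏ = 101793085732936000000000/67237345888235944242129

The primes p ≤ 52 are [2, 3, 5, 7, 11, 13, 17, 19, 23, 29, 31, 37, 41, 43, 47]. For each, (1 + 1/p^2) = (p^2 + 1)/p^2. Multiplying these fractions over p ∈ [2, 3, 5, 7, 11, 13, 17, 19, 23, 29, 31, 37, 41, 43, 47] gives 101793085732936000000000/67237345888235944242129. (In the limit P → ∞ this tends to ζ(2)/ζ(4).)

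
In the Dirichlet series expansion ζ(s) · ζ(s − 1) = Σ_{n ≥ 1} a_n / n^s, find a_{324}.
σ(324) = 847

In the product (Σ m^0/m^s)(Σ k / k^s) = Σ (Σ_{d | n} d) / n^s, the coefficient of 1/n^s is σ(n) = Σ_{d | n} d. For n = 324, divisors are [1, 2, 3, 4, 6, 9, 12, 18, 27, 36, 54, 81, 108, 162, 324]; summing: σ(324) = 847.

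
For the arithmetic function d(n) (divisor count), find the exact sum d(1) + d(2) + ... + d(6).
Σ_{n ≤ 6} d(n) = 14

Compute d(n) for each 1 ≤ n ≤ 6: d(1) = 1, d(2) = 2, d(3) = 2, d(4) = 3, d(5) = 2, d(6) = 4. Summing all 6 values: 14. (Dirichlet's divisor formula: Σ_{n ≤ x} d(n) = x ln(x) + (2γ − 1) x + O(√x). For x = 6, the asymptotic estimate is ≈ 11.68.)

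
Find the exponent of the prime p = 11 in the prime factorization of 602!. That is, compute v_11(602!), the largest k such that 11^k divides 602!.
v_11(602!) = 58

Legendre's formula: v_p(n!) = Σ_{k ≥ 1} ⌊n / p^k⌋. For p = 11, n = 602, the terms are:
  ⌊602/11^1⌋ = ⌊602/11⌋ = 54
  ⌊602/11^2⌋ = ⌊602/121⌋ = 4
(the next term ⌊602/11^3⌋ = 0, terminating the sum). Summing: v_11(602!) = 54 + 4 = 58.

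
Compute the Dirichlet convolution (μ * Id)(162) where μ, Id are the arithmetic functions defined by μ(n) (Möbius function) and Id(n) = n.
(μ * Id)(162) = 54

Divisors of 162: [1, 2, 3, 6, 9, 18, 27, 54, 81, 162]. For each d | 162:
  d = 1: μ(1) · Id(162/1) = 1 · 162 = 162
  d = 2: μ(2) · Id(162/2) = -1 · 81 = -81
  d = 3: μ(3) · Id(162/3) = -1 · 54 = -54
  d = 6: μ(6) · Id(162/6) = 1 · 27 = 27
  d = 9: μ(9) · Id(162/9) = 0 · 18 = 0
  d = 18: μ(18) · Id(162/18) = 0 · 9 = 0
  d = 27: μ(27) · Id(162/27) = 0 · 6 = 0
  d = 54: μ(54) · Id(162/54) = 0 · 3 = 0
  d = 81: μ(81) · Id(162/81) = 0 · 2 = 0
  d = 162: μ(162) · Id(162/162) = 0 · 1 = 0
Summing: (μ * Id)(162) = 162 + -81 + -54 + 27 + 0 + 0 + 0 + 0 + 0 + 0 = 54.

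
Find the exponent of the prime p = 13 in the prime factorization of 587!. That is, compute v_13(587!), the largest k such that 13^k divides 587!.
v_13(587!) = 48

Legendre's formula: v_p(n!) = Σ_{k ≥ 1} ⌊n / p^k⌋. For p = 13, n = 587, the terms are:
  ⌊587/13^1⌋ = ⌊587/13⌋ = 45
  ⌊587/13^2⌋ = ⌊587/169⌋ = 3
(the next term ⌊587/13^3⌋ = 0, terminating the sum). Summing: v_13(587!) = 45 + 3 = 48.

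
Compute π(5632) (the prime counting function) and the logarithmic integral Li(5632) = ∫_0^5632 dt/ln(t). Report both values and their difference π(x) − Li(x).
π(5632) = 739;  Li(5632) ≈ 757.96;  π(x) − Li(x) ≈ -18.96.

Direct count of primes ≤ 5632 gives π(5632) = 739. Numerical evaluation of the logarithmic integral gives Li(5632) ≈ 757.96. The difference π(x) − Li(x) ≈ -18.96 is typically negative for small/moderate x (Li(x) overestimates), though Littlewood's theorem shows this sign changes infinitely often.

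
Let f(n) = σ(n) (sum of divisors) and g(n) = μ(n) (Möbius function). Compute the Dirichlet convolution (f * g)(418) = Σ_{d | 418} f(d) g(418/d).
(σ * μ)(418) = 418

Divisors of 418: [1, 2, 11, 19, 22, 38, 209, 418]. For each d | 418:
  d = 1: σ(1) · μ(418/1) = 1 · -1 = -1
  d = 2: σ(2) · μ(418/2) = 3 · 1 = 3
  d = 11: σ(11) · μ(418/11) = 12 · 1 = 12
  d = 19: σ(19) · μ(418/19) = 20 · 1 = 20
  d = 22: σ(22) · μ(418/22) = 36 · -1 = -36
  d = 38: σ(38) · μ(418/38) = 60 · -1 = -60
  d = 209: σ(209) · μ(418/209) = 240 · -1 = -240
  d = 418: σ(418) · μ(418/418) = 720 · 1 = 720
Summing: (σ * μ)(418) = -1 + 3 + 12 + 20 + -36 + -60 + -240 + 720 = 418.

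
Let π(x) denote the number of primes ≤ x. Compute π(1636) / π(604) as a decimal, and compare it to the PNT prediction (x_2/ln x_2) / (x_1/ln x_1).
π(1636)/π(604) = 258/110 ≈ 2.3455;  PNT prediction ≈ 2.3439.

π(604) = 110 and π(1636) = 258, so π(1636)/π(604) ≈ 2.3455. The PNT-predicted ratio is (1636/ln(1636)) / (604/ln(604)) ≈ 2.3439. The two agree to within a few percent, as expected.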